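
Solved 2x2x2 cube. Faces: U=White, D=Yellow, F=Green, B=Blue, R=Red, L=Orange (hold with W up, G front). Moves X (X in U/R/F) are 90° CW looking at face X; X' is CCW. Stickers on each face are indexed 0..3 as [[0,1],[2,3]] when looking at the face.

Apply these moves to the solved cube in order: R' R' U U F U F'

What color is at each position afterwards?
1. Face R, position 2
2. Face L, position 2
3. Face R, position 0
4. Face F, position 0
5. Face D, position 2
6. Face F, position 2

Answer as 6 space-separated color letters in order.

After move 1 (R'): R=RRRR U=WBWB F=GWGW D=YGYG B=YBYB
After move 2 (R'): R=RRRR U=WYWY F=GBGB D=YWYW B=GBGB
After move 3 (U): U=WWYY F=RRGB R=GBRR B=OOGB L=GBOO
After move 4 (U): U=YWYW F=GBGB R=OORR B=GBGB L=RROO
After move 5 (F): F=GGBB U=YWOR R=YOWR D=ROYW L=RYOW
After move 6 (U): U=OYRW F=YOBB R=GBWR B=RYGB L=GGOW
After move 7 (F'): F=OBYB U=OYGW R=OBRR D=GWYW L=GWOR
Query 1: R[2] = R
Query 2: L[2] = O
Query 3: R[0] = O
Query 4: F[0] = O
Query 5: D[2] = Y
Query 6: F[2] = Y

Answer: R O O O Y Y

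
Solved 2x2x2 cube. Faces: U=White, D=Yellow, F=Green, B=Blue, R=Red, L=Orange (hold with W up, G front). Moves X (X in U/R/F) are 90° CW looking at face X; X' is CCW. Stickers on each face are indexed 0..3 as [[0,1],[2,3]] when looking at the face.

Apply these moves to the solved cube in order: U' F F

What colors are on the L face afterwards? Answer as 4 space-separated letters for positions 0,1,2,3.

Answer: B R O G

Derivation:
After move 1 (U'): U=WWWW F=OOGG R=GGRR B=RRBB L=BBOO
After move 2 (F): F=GOGO U=WWOB R=WGWR D=RGYY L=BYOY
After move 3 (F): F=GGOO U=WWYY R=OGBR D=WWYY L=BROG
Query: L face = BROG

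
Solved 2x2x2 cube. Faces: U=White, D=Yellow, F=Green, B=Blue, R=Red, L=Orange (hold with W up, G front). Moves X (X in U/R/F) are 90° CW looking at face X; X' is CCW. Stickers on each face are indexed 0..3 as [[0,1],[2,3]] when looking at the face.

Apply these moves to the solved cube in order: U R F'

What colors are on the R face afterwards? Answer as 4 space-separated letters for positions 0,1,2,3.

Answer: B B Y B

Derivation:
After move 1 (U): U=WWWW F=RRGG R=BBRR B=OOBB L=GGOO
After move 2 (R): R=RBRB U=WRWG F=RYGY D=YBYO B=WOWB
After move 3 (F'): F=YYRG U=WRRR R=BBYB D=GOYO L=GGOW
Query: R face = BBYB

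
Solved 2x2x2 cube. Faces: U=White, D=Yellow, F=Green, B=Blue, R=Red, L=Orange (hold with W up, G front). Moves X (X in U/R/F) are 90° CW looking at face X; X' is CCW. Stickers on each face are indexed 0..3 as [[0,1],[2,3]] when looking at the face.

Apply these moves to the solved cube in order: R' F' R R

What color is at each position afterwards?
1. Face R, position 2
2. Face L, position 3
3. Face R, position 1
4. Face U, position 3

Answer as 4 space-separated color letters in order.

After move 1 (R'): R=RRRR U=WBWB F=GWGW D=YGYG B=YBYB
After move 2 (F'): F=WWGG U=WBRR R=GRYR D=OOYG L=OBOW
After move 3 (R): R=YGRR U=WWRG F=WOGG D=OYYY B=RBBB
After move 4 (R): R=RYRG U=WORG F=WYGY D=OBYR B=GBWB
Query 1: R[2] = R
Query 2: L[3] = W
Query 3: R[1] = Y
Query 4: U[3] = G

Answer: R W Y G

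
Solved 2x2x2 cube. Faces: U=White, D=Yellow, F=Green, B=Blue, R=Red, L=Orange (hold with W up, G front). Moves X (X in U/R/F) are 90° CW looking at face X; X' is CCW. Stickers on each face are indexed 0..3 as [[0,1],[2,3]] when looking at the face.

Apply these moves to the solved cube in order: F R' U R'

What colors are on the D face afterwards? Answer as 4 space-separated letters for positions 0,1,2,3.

Answer: R R Y O

Derivation:
After move 1 (F): F=GGGG U=WWOO R=WRWR D=RRYY L=OYOY
After move 2 (R'): R=RRWW U=WBOB F=GWGO D=RGYG B=YBRB
After move 3 (U): U=OWBB F=RRGO R=YBWW B=OYRB L=GWOY
After move 4 (R'): R=BWYW U=ORBO F=RWGB D=RRYO B=GYGB
Query: D face = RRYO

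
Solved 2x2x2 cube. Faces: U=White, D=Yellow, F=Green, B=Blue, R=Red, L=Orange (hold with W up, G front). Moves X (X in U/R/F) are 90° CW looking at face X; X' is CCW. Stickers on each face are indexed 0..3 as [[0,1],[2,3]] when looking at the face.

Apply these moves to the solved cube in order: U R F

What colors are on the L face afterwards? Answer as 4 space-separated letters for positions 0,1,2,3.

Answer: G Y O B

Derivation:
After move 1 (U): U=WWWW F=RRGG R=BBRR B=OOBB L=GGOO
After move 2 (R): R=RBRB U=WRWG F=RYGY D=YBYO B=WOWB
After move 3 (F): F=GRYY U=WROG R=WBGB D=RRYO L=GYOB
Query: L face = GYOB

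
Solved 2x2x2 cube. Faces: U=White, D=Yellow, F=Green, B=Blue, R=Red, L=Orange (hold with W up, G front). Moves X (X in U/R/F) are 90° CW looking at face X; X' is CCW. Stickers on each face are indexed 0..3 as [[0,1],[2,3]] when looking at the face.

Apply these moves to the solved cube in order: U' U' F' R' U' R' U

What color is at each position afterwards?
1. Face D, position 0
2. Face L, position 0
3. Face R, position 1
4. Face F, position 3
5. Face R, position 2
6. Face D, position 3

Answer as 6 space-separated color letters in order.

Answer: R R R O B R

Derivation:
After move 1 (U'): U=WWWW F=OOGG R=GGRR B=RRBB L=BBOO
After move 2 (U'): U=WWWW F=BBGG R=OORR B=GGBB L=RROO
After move 3 (F'): F=BGBG U=WWOR R=YOYR D=ROYY L=RWOW
After move 4 (R'): R=ORYY U=WBOG F=BWBR D=RGYG B=YGOB
After move 5 (U'): U=BGWO F=RWBR R=BWYY B=OROB L=YGOW
After move 6 (R'): R=WYBY U=BOWO F=RGBO D=RWYR B=GRGB
After move 7 (U): U=WBOO F=WYBO R=GRBY B=YGGB L=RGOW
Query 1: D[0] = R
Query 2: L[0] = R
Query 3: R[1] = R
Query 4: F[3] = O
Query 5: R[2] = B
Query 6: D[3] = R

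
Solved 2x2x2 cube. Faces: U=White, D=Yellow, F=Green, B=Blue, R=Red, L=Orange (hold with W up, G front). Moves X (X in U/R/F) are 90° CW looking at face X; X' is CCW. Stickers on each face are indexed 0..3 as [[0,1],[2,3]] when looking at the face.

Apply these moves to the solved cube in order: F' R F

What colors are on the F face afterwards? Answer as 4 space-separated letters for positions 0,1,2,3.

Answer: G G Y O

Derivation:
After move 1 (F'): F=GGGG U=WWRR R=YRYR D=OOYY L=OWOW
After move 2 (R): R=YYRR U=WGRG F=GOGY D=OBYB B=RBWB
After move 3 (F): F=GGYO U=WGWW R=RYGR D=RYYB L=OOOB
Query: F face = GGYO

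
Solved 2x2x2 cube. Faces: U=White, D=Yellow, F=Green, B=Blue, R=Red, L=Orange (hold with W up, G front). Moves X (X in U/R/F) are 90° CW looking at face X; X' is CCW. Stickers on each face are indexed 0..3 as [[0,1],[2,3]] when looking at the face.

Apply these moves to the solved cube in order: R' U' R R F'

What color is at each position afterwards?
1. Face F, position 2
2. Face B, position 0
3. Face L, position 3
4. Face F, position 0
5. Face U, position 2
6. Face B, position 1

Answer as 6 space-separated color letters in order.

Answer: O W W Y R R

Derivation:
After move 1 (R'): R=RRRR U=WBWB F=GWGW D=YGYG B=YBYB
After move 2 (U'): U=BBWW F=OOGW R=GWRR B=RRYB L=YBOO
After move 3 (R): R=RGRW U=BOWW F=OGGG D=YYYR B=WRBB
After move 4 (R): R=RRWG U=BGWG F=OYGR D=YBYW B=WROB
After move 5 (F'): F=YROG U=BGRW R=BRYG D=BOYW L=YGOW
Query 1: F[2] = O
Query 2: B[0] = W
Query 3: L[3] = W
Query 4: F[0] = Y
Query 5: U[2] = R
Query 6: B[1] = R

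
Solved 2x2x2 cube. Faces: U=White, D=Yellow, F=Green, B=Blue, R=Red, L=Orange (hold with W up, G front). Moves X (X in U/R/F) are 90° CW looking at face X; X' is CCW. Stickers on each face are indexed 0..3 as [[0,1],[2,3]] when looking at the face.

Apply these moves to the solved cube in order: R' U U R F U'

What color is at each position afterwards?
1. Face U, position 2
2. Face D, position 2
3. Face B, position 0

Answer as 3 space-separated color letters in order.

After move 1 (R'): R=RRRR U=WBWB F=GWGW D=YGYG B=YBYB
After move 2 (U): U=WWBB F=RRGW R=YBRR B=OOYB L=GWOO
After move 3 (U): U=BWBW F=YBGW R=OORR B=GWYB L=RROO
After move 4 (R): R=RORO U=BBBW F=YGGG D=YYYG B=WWWB
After move 5 (F): F=GYGG U=BBOR R=BOWO D=RRYG L=RYOY
After move 6 (U'): U=BRBO F=RYGG R=GYWO B=BOWB L=WWOY
Query 1: U[2] = B
Query 2: D[2] = Y
Query 3: B[0] = B

Answer: B Y B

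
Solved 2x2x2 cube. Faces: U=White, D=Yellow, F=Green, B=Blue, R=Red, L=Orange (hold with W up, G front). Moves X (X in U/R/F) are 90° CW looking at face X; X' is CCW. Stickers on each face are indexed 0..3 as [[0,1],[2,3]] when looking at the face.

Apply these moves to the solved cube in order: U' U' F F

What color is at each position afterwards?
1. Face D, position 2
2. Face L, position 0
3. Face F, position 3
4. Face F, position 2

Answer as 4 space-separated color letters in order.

Answer: Y R B B

Derivation:
After move 1 (U'): U=WWWW F=OOGG R=GGRR B=RRBB L=BBOO
After move 2 (U'): U=WWWW F=BBGG R=OORR B=GGBB L=RROO
After move 3 (F): F=GBGB U=WWOR R=WOWR D=ROYY L=RYOY
After move 4 (F): F=GGBB U=WWYY R=OORR D=WWYY L=RROO
Query 1: D[2] = Y
Query 2: L[0] = R
Query 3: F[3] = B
Query 4: F[2] = B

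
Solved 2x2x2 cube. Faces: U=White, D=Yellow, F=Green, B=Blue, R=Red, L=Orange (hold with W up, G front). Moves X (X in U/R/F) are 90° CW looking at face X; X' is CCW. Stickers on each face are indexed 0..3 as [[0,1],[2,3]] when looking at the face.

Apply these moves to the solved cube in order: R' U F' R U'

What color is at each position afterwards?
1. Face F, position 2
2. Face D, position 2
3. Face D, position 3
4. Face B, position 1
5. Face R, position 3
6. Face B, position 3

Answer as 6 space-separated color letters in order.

After move 1 (R'): R=RRRR U=WBWB F=GWGW D=YGYG B=YBYB
After move 2 (U): U=WWBB F=RRGW R=YBRR B=OOYB L=GWOO
After move 3 (F'): F=RWRG U=WWYR R=GBYR D=WOYG L=GBOB
After move 4 (R): R=YGRB U=WWYG F=RORG D=WYYO B=ROWB
After move 5 (U'): U=WGWY F=GBRG R=RORB B=YGWB L=ROOB
Query 1: F[2] = R
Query 2: D[2] = Y
Query 3: D[3] = O
Query 4: B[1] = G
Query 5: R[3] = B
Query 6: B[3] = B

Answer: R Y O G B B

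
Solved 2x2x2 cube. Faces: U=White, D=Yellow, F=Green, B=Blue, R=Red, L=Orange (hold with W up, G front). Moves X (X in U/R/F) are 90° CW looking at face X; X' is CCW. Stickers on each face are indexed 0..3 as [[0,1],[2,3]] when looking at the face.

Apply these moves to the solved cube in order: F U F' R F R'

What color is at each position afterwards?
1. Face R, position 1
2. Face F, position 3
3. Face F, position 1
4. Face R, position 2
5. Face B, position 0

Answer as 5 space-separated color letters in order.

Answer: B W G B O

Derivation:
After move 1 (F): F=GGGG U=WWOO R=WRWR D=RRYY L=OYOY
After move 2 (U): U=OWOW F=WRGG R=BBWR B=OYBB L=GGOY
After move 3 (F'): F=RGWG U=OWBW R=RBRR D=GYYY L=GWOO
After move 4 (R): R=RRRB U=OGBG F=RYWY D=GBYO B=WYWB
After move 5 (F): F=WRYY U=OGOW R=BRGB D=RRYO L=GGOB
After move 6 (R'): R=RBBG U=OWOW F=WGYW D=RRYY B=OYRB
Query 1: R[1] = B
Query 2: F[3] = W
Query 3: F[1] = G
Query 4: R[2] = B
Query 5: B[0] = O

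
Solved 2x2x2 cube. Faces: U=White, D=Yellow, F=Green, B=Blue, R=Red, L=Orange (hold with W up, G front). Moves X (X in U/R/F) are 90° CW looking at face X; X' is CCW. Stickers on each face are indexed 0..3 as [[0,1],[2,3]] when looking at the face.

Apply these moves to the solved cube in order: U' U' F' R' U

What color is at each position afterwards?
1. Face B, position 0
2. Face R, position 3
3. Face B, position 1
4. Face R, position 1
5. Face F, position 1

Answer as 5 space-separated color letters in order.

Answer: R Y W G R

Derivation:
After move 1 (U'): U=WWWW F=OOGG R=GGRR B=RRBB L=BBOO
After move 2 (U'): U=WWWW F=BBGG R=OORR B=GGBB L=RROO
After move 3 (F'): F=BGBG U=WWOR R=YOYR D=ROYY L=RWOW
After move 4 (R'): R=ORYY U=WBOG F=BWBR D=RGYG B=YGOB
After move 5 (U): U=OWGB F=ORBR R=YGYY B=RWOB L=BWOW
Query 1: B[0] = R
Query 2: R[3] = Y
Query 3: B[1] = W
Query 4: R[1] = G
Query 5: F[1] = R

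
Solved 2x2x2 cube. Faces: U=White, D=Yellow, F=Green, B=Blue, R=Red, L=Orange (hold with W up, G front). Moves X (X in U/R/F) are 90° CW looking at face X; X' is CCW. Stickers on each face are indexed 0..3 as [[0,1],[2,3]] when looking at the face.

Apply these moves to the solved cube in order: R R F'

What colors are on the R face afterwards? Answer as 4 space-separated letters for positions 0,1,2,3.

After move 1 (R): R=RRRR U=WGWG F=GYGY D=YBYB B=WBWB
After move 2 (R): R=RRRR U=WYWY F=GBGB D=YWYW B=GBGB
After move 3 (F'): F=BBGG U=WYRR R=WRYR D=OOYW L=OYOW
Query: R face = WRYR

Answer: W R Y R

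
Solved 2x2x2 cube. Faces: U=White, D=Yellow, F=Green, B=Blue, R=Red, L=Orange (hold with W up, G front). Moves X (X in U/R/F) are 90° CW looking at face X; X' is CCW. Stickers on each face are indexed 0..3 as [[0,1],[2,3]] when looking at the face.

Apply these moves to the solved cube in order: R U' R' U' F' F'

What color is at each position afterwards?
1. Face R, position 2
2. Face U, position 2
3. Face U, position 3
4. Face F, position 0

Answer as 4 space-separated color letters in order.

After move 1 (R): R=RRRR U=WGWG F=GYGY D=YBYB B=WBWB
After move 2 (U'): U=GGWW F=OOGY R=GYRR B=RRWB L=WBOO
After move 3 (R'): R=YRGR U=GWWR F=OGGW D=YOYY B=BRBB
After move 4 (U'): U=WRGW F=WBGW R=OGGR B=YRBB L=BROO
After move 5 (F'): F=BWWG U=WROG R=OGYR D=ROYY L=BWOG
After move 6 (F'): F=WGBW U=WROY R=OGRR D=WGYY L=BGOO
Query 1: R[2] = R
Query 2: U[2] = O
Query 3: U[3] = Y
Query 4: F[0] = W

Answer: R O Y W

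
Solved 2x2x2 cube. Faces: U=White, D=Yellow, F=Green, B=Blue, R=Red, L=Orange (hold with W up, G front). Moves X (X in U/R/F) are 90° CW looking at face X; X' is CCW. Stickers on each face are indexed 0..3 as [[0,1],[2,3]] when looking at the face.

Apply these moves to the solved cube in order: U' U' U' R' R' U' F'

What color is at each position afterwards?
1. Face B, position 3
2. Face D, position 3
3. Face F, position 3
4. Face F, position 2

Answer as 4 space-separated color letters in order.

Answer: B W G G

Derivation:
After move 1 (U'): U=WWWW F=OOGG R=GGRR B=RRBB L=BBOO
After move 2 (U'): U=WWWW F=BBGG R=OORR B=GGBB L=RROO
After move 3 (U'): U=WWWW F=RRGG R=BBRR B=OOBB L=GGOO
After move 4 (R'): R=BRBR U=WBWO F=RWGW D=YRYG B=YOYB
After move 5 (R'): R=RRBB U=WYWY F=RBGO D=YWYW B=GORB
After move 6 (U'): U=YYWW F=GGGO R=RBBB B=RRRB L=GOOO
After move 7 (F'): F=GOGG U=YYRB R=WBYB D=OOYW L=GWOW
Query 1: B[3] = B
Query 2: D[3] = W
Query 3: F[3] = G
Query 4: F[2] = G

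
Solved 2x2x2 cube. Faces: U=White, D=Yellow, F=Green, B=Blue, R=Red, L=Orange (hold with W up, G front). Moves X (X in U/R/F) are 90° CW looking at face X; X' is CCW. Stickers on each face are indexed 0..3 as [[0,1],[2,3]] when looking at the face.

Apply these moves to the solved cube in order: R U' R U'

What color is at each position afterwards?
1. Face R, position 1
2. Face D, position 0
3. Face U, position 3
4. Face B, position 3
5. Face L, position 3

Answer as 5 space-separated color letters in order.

Answer: B Y W B O

Derivation:
After move 1 (R): R=RRRR U=WGWG F=GYGY D=YBYB B=WBWB
After move 2 (U'): U=GGWW F=OOGY R=GYRR B=RRWB L=WBOO
After move 3 (R): R=RGRY U=GOWY F=OBGB D=YWYR B=WRGB
After move 4 (U'): U=OYGW F=WBGB R=OBRY B=RGGB L=WROO
Query 1: R[1] = B
Query 2: D[0] = Y
Query 3: U[3] = W
Query 4: B[3] = B
Query 5: L[3] = O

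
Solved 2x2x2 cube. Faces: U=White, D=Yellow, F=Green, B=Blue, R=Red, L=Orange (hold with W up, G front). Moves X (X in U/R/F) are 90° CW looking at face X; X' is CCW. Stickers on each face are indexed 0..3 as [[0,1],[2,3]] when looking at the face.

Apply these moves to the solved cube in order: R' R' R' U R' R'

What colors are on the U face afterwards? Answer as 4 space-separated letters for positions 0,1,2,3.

After move 1 (R'): R=RRRR U=WBWB F=GWGW D=YGYG B=YBYB
After move 2 (R'): R=RRRR U=WYWY F=GBGB D=YWYW B=GBGB
After move 3 (R'): R=RRRR U=WGWG F=GYGY D=YBYB B=WBWB
After move 4 (U): U=WWGG F=RRGY R=WBRR B=OOWB L=GYOO
After move 5 (R'): R=BRWR U=WWGO F=RWGG D=YRYY B=BOBB
After move 6 (R'): R=RRBW U=WBGB F=RWGO D=YWYG B=YORB
Query: U face = WBGB

Answer: W B G B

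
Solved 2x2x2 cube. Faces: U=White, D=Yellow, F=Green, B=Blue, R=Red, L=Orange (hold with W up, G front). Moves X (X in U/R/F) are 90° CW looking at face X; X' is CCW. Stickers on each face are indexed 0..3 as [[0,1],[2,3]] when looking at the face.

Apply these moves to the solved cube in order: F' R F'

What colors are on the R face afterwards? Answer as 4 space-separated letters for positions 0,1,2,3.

Answer: B Y O R

Derivation:
After move 1 (F'): F=GGGG U=WWRR R=YRYR D=OOYY L=OWOW
After move 2 (R): R=YYRR U=WGRG F=GOGY D=OBYB B=RBWB
After move 3 (F'): F=OYGG U=WGYR R=BYOR D=WWYB L=OGOR
Query: R face = BYOR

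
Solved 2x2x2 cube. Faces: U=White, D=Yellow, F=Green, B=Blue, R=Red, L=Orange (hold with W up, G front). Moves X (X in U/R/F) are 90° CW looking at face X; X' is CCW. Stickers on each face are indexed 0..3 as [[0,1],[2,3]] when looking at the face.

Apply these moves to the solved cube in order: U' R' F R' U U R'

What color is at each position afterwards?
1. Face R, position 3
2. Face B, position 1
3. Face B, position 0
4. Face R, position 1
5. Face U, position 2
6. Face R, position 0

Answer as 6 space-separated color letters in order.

After move 1 (U'): U=WWWW F=OOGG R=GGRR B=RRBB L=BBOO
After move 2 (R'): R=GRGR U=WBWR F=OWGW D=YOYG B=YRYB
After move 3 (F): F=GOWW U=WBOB R=WRRR D=GGYG L=BYOO
After move 4 (R'): R=RRWR U=WYOY F=GBWB D=GOYW B=GRGB
After move 5 (U): U=OWYY F=RRWB R=GRWR B=BYGB L=GBOO
After move 6 (U): U=YOYW F=GRWB R=BYWR B=GBGB L=RROO
After move 7 (R'): R=YRBW U=YGYG F=GOWW D=GRYB B=WBOB
Query 1: R[3] = W
Query 2: B[1] = B
Query 3: B[0] = W
Query 4: R[1] = R
Query 5: U[2] = Y
Query 6: R[0] = Y

Answer: W B W R Y Y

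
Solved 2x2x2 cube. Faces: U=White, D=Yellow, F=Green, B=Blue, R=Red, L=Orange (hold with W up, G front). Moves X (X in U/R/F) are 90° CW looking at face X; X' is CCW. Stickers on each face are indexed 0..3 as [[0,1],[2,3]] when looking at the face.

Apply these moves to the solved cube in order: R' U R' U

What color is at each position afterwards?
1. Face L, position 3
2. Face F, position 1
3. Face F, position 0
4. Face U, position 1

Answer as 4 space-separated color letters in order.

After move 1 (R'): R=RRRR U=WBWB F=GWGW D=YGYG B=YBYB
After move 2 (U): U=WWBB F=RRGW R=YBRR B=OOYB L=GWOO
After move 3 (R'): R=BRYR U=WYBO F=RWGB D=YRYW B=GOGB
After move 4 (U): U=BWOY F=BRGB R=GOYR B=GWGB L=RWOO
Query 1: L[3] = O
Query 2: F[1] = R
Query 3: F[0] = B
Query 4: U[1] = W

Answer: O R B W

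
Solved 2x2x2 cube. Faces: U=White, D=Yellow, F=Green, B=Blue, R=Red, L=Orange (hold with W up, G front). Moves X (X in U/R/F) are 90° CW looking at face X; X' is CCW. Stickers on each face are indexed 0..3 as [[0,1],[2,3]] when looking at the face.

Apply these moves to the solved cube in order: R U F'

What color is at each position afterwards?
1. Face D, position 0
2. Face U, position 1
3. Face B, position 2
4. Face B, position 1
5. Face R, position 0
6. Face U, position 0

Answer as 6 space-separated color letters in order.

Answer: Y W W O B W

Derivation:
After move 1 (R): R=RRRR U=WGWG F=GYGY D=YBYB B=WBWB
After move 2 (U): U=WWGG F=RRGY R=WBRR B=OOWB L=GYOO
After move 3 (F'): F=RYRG U=WWWR R=BBYR D=YOYB L=GGOG
Query 1: D[0] = Y
Query 2: U[1] = W
Query 3: B[2] = W
Query 4: B[1] = O
Query 5: R[0] = B
Query 6: U[0] = W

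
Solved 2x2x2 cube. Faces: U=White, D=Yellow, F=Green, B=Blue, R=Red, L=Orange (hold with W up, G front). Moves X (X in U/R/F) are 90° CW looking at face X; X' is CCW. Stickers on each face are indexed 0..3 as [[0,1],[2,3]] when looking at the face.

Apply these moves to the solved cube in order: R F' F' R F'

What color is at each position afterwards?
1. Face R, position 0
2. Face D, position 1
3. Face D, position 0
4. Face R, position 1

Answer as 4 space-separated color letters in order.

Answer: W R R O

Derivation:
After move 1 (R): R=RRRR U=WGWG F=GYGY D=YBYB B=WBWB
After move 2 (F'): F=YYGG U=WGRR R=BRYR D=OOYB L=OGOW
After move 3 (F'): F=YGYG U=WGBY R=OROR D=GWYB L=OROR
After move 4 (R): R=OORR U=WGBG F=YWYB D=GWYW B=YBGB
After move 5 (F'): F=WBYY U=WGOR R=WOGR D=RRYW L=OGOB
Query 1: R[0] = W
Query 2: D[1] = R
Query 3: D[0] = R
Query 4: R[1] = O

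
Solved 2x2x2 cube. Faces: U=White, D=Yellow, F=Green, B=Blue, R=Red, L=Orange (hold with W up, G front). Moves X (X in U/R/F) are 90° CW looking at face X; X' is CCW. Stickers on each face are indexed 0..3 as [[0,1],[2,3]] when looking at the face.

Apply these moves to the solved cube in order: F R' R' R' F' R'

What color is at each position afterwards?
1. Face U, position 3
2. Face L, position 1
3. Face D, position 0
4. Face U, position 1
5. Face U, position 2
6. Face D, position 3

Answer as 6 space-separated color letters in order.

After move 1 (F): F=GGGG U=WWOO R=WRWR D=RRYY L=OYOY
After move 2 (R'): R=RRWW U=WBOB F=GWGO D=RGYG B=YBRB
After move 3 (R'): R=RWRW U=WROY F=GBGB D=RWYO B=GBGB
After move 4 (R'): R=WWRR U=WGOG F=GRGY D=RBYB B=OBWB
After move 5 (F'): F=RYGG U=WGWR R=BWRR D=YYYB L=OGOO
After move 6 (R'): R=WRBR U=WWWO F=RGGR D=YYYG B=BBYB
Query 1: U[3] = O
Query 2: L[1] = G
Query 3: D[0] = Y
Query 4: U[1] = W
Query 5: U[2] = W
Query 6: D[3] = G

Answer: O G Y W W G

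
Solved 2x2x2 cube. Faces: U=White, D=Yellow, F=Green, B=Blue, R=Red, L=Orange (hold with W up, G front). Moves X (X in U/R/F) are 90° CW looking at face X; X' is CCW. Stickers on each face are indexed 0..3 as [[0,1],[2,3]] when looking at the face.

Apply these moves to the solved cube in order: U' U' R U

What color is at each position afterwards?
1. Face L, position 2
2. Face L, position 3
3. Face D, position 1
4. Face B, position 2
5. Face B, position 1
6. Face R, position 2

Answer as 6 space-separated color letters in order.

Answer: O O B W R R

Derivation:
After move 1 (U'): U=WWWW F=OOGG R=GGRR B=RRBB L=BBOO
After move 2 (U'): U=WWWW F=BBGG R=OORR B=GGBB L=RROO
After move 3 (R): R=RORO U=WBWG F=BYGY D=YBYG B=WGWB
After move 4 (U): U=WWGB F=ROGY R=WGRO B=RRWB L=BYOO
Query 1: L[2] = O
Query 2: L[3] = O
Query 3: D[1] = B
Query 4: B[2] = W
Query 5: B[1] = R
Query 6: R[2] = R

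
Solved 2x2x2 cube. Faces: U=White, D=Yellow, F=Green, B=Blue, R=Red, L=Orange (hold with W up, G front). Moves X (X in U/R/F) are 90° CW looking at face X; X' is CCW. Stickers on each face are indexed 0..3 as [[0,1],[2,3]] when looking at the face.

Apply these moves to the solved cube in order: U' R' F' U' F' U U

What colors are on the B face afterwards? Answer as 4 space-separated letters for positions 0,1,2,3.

After move 1 (U'): U=WWWW F=OOGG R=GGRR B=RRBB L=BBOO
After move 2 (R'): R=GRGR U=WBWR F=OWGW D=YOYG B=YRYB
After move 3 (F'): F=WWOG U=WBGG R=ORYR D=BOYG L=BROW
After move 4 (U'): U=BGWG F=BROG R=WWYR B=ORYB L=YROW
After move 5 (F'): F=RGBO U=BGWY R=OWBR D=RWYG L=YGOW
After move 6 (U): U=WBYG F=OWBO R=ORBR B=YGYB L=RGOW
After move 7 (U): U=YWGB F=ORBO R=YGBR B=RGYB L=OWOW
Query: B face = RGYB

Answer: R G Y B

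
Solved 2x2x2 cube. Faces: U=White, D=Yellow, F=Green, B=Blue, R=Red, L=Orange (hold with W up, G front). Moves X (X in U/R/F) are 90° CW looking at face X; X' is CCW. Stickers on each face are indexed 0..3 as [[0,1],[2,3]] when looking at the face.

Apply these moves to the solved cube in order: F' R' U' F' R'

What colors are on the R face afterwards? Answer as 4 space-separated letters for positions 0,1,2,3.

Answer: W Y G O

Derivation:
After move 1 (F'): F=GGGG U=WWRR R=YRYR D=OOYY L=OWOW
After move 2 (R'): R=RRYY U=WBRB F=GWGR D=OGYG B=YBOB
After move 3 (U'): U=BBWR F=OWGR R=GWYY B=RROB L=YBOW
After move 4 (F'): F=WROG U=BBGY R=GWOY D=BWYG L=YROW
After move 5 (R'): R=WYGO U=BOGR F=WBOY D=BRYG B=GRWB
Query: R face = WYGO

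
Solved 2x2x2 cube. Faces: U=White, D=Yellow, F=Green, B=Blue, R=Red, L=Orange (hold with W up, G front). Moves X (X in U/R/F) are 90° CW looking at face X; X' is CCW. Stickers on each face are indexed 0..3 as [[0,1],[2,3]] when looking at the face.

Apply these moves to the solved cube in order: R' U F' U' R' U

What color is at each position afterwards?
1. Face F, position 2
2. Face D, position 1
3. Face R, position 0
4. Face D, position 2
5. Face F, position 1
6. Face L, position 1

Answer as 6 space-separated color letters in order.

After move 1 (R'): R=RRRR U=WBWB F=GWGW D=YGYG B=YBYB
After move 2 (U): U=WWBB F=RRGW R=YBRR B=OOYB L=GWOO
After move 3 (F'): F=RWRG U=WWYR R=GBYR D=WOYG L=GBOB
After move 4 (U'): U=WRWY F=GBRG R=RWYR B=GBYB L=OOOB
After move 5 (R'): R=WRRY U=WYWG F=GRRY D=WBYG B=GBOB
After move 6 (U): U=WWGY F=WRRY R=GBRY B=OOOB L=GROB
Query 1: F[2] = R
Query 2: D[1] = B
Query 3: R[0] = G
Query 4: D[2] = Y
Query 5: F[1] = R
Query 6: L[1] = R

Answer: R B G Y R R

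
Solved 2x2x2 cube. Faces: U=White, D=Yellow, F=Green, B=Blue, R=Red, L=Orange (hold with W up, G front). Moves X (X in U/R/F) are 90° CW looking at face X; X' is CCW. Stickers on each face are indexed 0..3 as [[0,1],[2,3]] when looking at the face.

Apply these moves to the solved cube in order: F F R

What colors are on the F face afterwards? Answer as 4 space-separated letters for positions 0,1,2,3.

After move 1 (F): F=GGGG U=WWOO R=WRWR D=RRYY L=OYOY
After move 2 (F): F=GGGG U=WWYY R=OROR D=WWYY L=OROR
After move 3 (R): R=OORR U=WGYG F=GWGY D=WBYB B=YBWB
Query: F face = GWGY

Answer: G W G Y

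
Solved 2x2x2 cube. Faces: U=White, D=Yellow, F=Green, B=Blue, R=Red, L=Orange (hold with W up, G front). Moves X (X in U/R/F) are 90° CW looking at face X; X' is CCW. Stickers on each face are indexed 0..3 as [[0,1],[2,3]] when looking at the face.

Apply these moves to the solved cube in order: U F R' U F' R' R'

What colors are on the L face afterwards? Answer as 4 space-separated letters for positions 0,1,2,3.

Answer: G B O O

Derivation:
After move 1 (U): U=WWWW F=RRGG R=BBRR B=OOBB L=GGOO
After move 2 (F): F=GRGR U=WWOG R=WBWR D=RBYY L=GYOY
After move 3 (R'): R=BRWW U=WBOO F=GWGG D=RRYR B=YOBB
After move 4 (U): U=OWOB F=BRGG R=YOWW B=GYBB L=GWOY
After move 5 (F'): F=RGBG U=OWYW R=RORW D=WYYR L=GBOO
After move 6 (R'): R=OWRR U=OBYG F=RWBW D=WGYG B=RYYB
After move 7 (R'): R=WROR U=OYYR F=RBBG D=WWYW B=GYGB
Query: L face = GBOO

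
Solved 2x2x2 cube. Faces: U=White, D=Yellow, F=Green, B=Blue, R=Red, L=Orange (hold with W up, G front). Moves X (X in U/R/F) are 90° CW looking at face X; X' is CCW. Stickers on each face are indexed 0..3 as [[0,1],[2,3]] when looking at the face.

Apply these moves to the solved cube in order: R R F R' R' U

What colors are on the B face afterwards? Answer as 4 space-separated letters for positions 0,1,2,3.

Answer: O Y G B

Derivation:
After move 1 (R): R=RRRR U=WGWG F=GYGY D=YBYB B=WBWB
After move 2 (R): R=RRRR U=WYWY F=GBGB D=YWYW B=GBGB
After move 3 (F): F=GGBB U=WYOO R=WRYR D=RRYW L=OYOW
After move 4 (R'): R=RRWY U=WGOG F=GYBO D=RGYB B=WBRB
After move 5 (R'): R=RYRW U=WROW F=GGBG D=RYYO B=BBGB
After move 6 (U): U=OWWR F=RYBG R=BBRW B=OYGB L=GGOW
Query: B face = OYGB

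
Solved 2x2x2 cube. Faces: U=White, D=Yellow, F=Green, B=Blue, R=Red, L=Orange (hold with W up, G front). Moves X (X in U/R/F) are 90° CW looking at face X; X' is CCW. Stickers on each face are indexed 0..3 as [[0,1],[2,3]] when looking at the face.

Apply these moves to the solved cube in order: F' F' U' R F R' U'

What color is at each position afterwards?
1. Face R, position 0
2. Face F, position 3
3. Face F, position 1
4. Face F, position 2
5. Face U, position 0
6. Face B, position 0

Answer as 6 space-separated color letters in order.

Answer: G B W Y Y G

Derivation:
After move 1 (F'): F=GGGG U=WWRR R=YRYR D=OOYY L=OWOW
After move 2 (F'): F=GGGG U=WWYY R=OROR D=WWYY L=OROR
After move 3 (U'): U=WYWY F=ORGG R=GGOR B=ORBB L=BBOR
After move 4 (R): R=OGRG U=WRWG F=OWGY D=WBYO B=YRYB
After move 5 (F): F=GOYW U=WRRB R=WGGG D=ROYO L=BWOB
After move 6 (R'): R=GGWG U=WYRY F=GRYB D=ROYW B=OROB
After move 7 (U'): U=YYWR F=BWYB R=GRWG B=GGOB L=OROB
Query 1: R[0] = G
Query 2: F[3] = B
Query 3: F[1] = W
Query 4: F[2] = Y
Query 5: U[0] = Y
Query 6: B[0] = G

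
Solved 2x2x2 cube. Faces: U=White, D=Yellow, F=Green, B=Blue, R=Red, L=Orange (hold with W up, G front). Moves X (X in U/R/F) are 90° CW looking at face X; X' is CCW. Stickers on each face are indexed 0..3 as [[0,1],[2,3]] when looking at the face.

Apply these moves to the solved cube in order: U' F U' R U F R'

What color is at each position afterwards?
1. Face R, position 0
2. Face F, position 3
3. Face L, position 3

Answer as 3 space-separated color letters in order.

Answer: G G B

Derivation:
After move 1 (U'): U=WWWW F=OOGG R=GGRR B=RRBB L=BBOO
After move 2 (F): F=GOGO U=WWOB R=WGWR D=RGYY L=BYOY
After move 3 (U'): U=WBWO F=BYGO R=GOWR B=WGBB L=RROY
After move 4 (R): R=WGRO U=WYWO F=BGGY D=RBYW B=OGBB
After move 5 (U): U=WWOY F=WGGY R=OGRO B=RRBB L=BGOY
After move 6 (F): F=GWYG U=WWYG R=OGYO D=ROYW L=BROB
After move 7 (R'): R=GOOY U=WBYR F=GWYG D=RWYG B=WROB
Query 1: R[0] = G
Query 2: F[3] = G
Query 3: L[3] = B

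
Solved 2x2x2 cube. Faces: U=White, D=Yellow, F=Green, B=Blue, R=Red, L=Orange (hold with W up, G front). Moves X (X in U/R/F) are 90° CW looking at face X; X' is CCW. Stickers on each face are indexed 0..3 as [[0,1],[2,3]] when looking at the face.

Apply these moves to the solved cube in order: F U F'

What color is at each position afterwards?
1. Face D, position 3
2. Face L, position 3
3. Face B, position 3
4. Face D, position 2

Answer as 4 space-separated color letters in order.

Answer: Y O B Y

Derivation:
After move 1 (F): F=GGGG U=WWOO R=WRWR D=RRYY L=OYOY
After move 2 (U): U=OWOW F=WRGG R=BBWR B=OYBB L=GGOY
After move 3 (F'): F=RGWG U=OWBW R=RBRR D=GYYY L=GWOO
Query 1: D[3] = Y
Query 2: L[3] = O
Query 3: B[3] = B
Query 4: D[2] = Y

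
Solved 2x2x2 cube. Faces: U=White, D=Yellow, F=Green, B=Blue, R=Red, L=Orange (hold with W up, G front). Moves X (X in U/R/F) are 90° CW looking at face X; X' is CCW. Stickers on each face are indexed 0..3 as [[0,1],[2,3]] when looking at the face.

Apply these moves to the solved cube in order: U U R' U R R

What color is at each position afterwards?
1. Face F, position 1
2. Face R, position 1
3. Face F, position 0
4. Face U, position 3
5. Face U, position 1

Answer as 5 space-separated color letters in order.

Answer: Y O O G B

Derivation:
After move 1 (U): U=WWWW F=RRGG R=BBRR B=OOBB L=GGOO
After move 2 (U): U=WWWW F=BBGG R=OORR B=GGBB L=RROO
After move 3 (R'): R=OROR U=WBWG F=BWGW D=YBYG B=YGYB
After move 4 (U): U=WWGB F=ORGW R=YGOR B=RRYB L=BWOO
After move 5 (R): R=OYRG U=WRGW F=OBGG D=YYYR B=BRWB
After move 6 (R): R=ROGY U=WBGG F=OYGR D=YWYB B=WRRB
Query 1: F[1] = Y
Query 2: R[1] = O
Query 3: F[0] = O
Query 4: U[3] = G
Query 5: U[1] = B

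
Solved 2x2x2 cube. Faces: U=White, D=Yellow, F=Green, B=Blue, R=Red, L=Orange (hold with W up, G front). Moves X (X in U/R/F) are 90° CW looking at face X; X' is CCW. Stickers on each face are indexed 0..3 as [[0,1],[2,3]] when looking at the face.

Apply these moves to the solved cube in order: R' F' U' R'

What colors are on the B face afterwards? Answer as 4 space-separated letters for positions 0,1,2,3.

Answer: G R O B

Derivation:
After move 1 (R'): R=RRRR U=WBWB F=GWGW D=YGYG B=YBYB
After move 2 (F'): F=WWGG U=WBRR R=GRYR D=OOYG L=OBOW
After move 3 (U'): U=BRWR F=OBGG R=WWYR B=GRYB L=YBOW
After move 4 (R'): R=WRWY U=BYWG F=ORGR D=OBYG B=GROB
Query: B face = GROB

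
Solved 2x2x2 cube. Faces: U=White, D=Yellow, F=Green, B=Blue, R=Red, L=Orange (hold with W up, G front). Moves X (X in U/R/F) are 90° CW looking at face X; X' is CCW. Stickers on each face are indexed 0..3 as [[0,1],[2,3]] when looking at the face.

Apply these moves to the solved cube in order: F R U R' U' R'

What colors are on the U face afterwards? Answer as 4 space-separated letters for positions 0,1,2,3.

Answer: W B O B

Derivation:
After move 1 (F): F=GGGG U=WWOO R=WRWR D=RRYY L=OYOY
After move 2 (R): R=WWRR U=WGOG F=GRGY D=RBYB B=OBWB
After move 3 (U): U=OWGG F=WWGY R=OBRR B=OYWB L=GROY
After move 4 (R'): R=BROR U=OWGO F=WWGG D=RWYY B=BYBB
After move 5 (U'): U=WOOG F=GRGG R=WWOR B=BRBB L=BYOY
After move 6 (R'): R=WRWO U=WBOB F=GOGG D=RRYG B=YRWB
Query: U face = WBOB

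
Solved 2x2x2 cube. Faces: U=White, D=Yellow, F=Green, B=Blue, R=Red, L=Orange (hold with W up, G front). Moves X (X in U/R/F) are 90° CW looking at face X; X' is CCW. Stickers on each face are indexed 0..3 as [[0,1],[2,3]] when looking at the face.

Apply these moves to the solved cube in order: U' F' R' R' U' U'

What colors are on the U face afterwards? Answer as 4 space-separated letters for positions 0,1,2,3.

Answer: Y G O W

Derivation:
After move 1 (U'): U=WWWW F=OOGG R=GGRR B=RRBB L=BBOO
After move 2 (F'): F=OGOG U=WWGR R=YGYR D=BOYY L=BWOW
After move 3 (R'): R=GRYY U=WBGR F=OWOR D=BGYG B=YROB
After move 4 (R'): R=RYGY U=WOGY F=OBOR D=BWYR B=GRGB
After move 5 (U'): U=OYWG F=BWOR R=OBGY B=RYGB L=GROW
After move 6 (U'): U=YGOW F=GROR R=BWGY B=OBGB L=RYOW
Query: U face = YGOW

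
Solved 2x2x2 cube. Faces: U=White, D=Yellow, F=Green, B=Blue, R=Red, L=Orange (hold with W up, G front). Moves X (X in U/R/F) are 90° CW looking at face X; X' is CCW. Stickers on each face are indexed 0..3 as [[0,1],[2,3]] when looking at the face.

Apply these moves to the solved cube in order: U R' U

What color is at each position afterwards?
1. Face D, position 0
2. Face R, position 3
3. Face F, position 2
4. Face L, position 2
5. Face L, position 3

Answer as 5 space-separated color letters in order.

After move 1 (U): U=WWWW F=RRGG R=BBRR B=OOBB L=GGOO
After move 2 (R'): R=BRBR U=WBWO F=RWGW D=YRYG B=YOYB
After move 3 (U): U=WWOB F=BRGW R=YOBR B=GGYB L=RWOO
Query 1: D[0] = Y
Query 2: R[3] = R
Query 3: F[2] = G
Query 4: L[2] = O
Query 5: L[3] = O

Answer: Y R G O O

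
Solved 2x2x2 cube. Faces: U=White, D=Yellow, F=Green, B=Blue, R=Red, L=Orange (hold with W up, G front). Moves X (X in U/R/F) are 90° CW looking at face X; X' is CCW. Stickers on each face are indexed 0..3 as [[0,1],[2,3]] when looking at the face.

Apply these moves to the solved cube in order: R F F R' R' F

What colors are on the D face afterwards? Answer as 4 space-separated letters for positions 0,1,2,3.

Answer: R R Y Y

Derivation:
After move 1 (R): R=RRRR U=WGWG F=GYGY D=YBYB B=WBWB
After move 2 (F): F=GGYY U=WGOO R=WRGR D=RRYB L=OYOB
After move 3 (F): F=YGYG U=WGBY R=OROR D=GWYB L=OROR
After move 4 (R'): R=RROO U=WWBW F=YGYY D=GGYG B=BBWB
After move 5 (R'): R=RORO U=WWBB F=YWYW D=GGYY B=GBGB
After move 6 (F): F=YYWW U=WWRR R=BOBO D=RRYY L=OGOG
Query: D face = RRYY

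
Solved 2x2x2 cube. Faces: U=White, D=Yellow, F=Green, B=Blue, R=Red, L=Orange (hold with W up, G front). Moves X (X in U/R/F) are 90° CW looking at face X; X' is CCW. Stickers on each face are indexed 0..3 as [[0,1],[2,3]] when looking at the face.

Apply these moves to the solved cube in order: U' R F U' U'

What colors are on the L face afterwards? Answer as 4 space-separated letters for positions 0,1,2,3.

Answer: W G O B

Derivation:
After move 1 (U'): U=WWWW F=OOGG R=GGRR B=RRBB L=BBOO
After move 2 (R): R=RGRG U=WOWG F=OYGY D=YBYR B=WRWB
After move 3 (F): F=GOYY U=WOOB R=WGGG D=RRYR L=BYOB
After move 4 (U'): U=OBWO F=BYYY R=GOGG B=WGWB L=WROB
After move 5 (U'): U=BOOW F=WRYY R=BYGG B=GOWB L=WGOB
Query: L face = WGOB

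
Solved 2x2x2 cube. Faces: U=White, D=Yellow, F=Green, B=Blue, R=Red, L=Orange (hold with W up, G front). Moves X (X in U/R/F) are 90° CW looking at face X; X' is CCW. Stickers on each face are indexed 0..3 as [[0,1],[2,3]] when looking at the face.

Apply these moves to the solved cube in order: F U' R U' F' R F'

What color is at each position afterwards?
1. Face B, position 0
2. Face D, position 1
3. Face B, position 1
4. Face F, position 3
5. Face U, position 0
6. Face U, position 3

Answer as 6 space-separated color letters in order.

Answer: R W G B Y G

Derivation:
After move 1 (F): F=GGGG U=WWOO R=WRWR D=RRYY L=OYOY
After move 2 (U'): U=WOWO F=OYGG R=GGWR B=WRBB L=BBOY
After move 3 (R): R=WGRG U=WYWG F=ORGY D=RBYW B=OROB
After move 4 (U'): U=YGWW F=BBGY R=ORRG B=WGOB L=OROY
After move 5 (F'): F=BYBG U=YGOR R=BRRG D=RYYW L=OWOW
After move 6 (R): R=RBGR U=YYOG F=BYBW D=ROYW B=RGGB
After move 7 (F'): F=YWBB U=YYRG R=OBRR D=WWYW L=OGOO
Query 1: B[0] = R
Query 2: D[1] = W
Query 3: B[1] = G
Query 4: F[3] = B
Query 5: U[0] = Y
Query 6: U[3] = G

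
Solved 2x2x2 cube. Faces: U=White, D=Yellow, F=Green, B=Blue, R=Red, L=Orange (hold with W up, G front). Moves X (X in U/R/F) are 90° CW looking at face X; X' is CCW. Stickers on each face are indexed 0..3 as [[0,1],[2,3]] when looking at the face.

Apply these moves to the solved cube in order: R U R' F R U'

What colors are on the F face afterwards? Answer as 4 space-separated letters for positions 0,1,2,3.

After move 1 (R): R=RRRR U=WGWG F=GYGY D=YBYB B=WBWB
After move 2 (U): U=WWGG F=RRGY R=WBRR B=OOWB L=GYOO
After move 3 (R'): R=BRWR U=WWGO F=RWGG D=YRYY B=BOBB
After move 4 (F): F=GRGW U=WWOY R=GROR D=WBYY L=GYOR
After move 5 (R): R=OGRR U=WROW F=GBGY D=WBYB B=YOWB
After move 6 (U'): U=RWWO F=GYGY R=GBRR B=OGWB L=YOOR
Query: F face = GYGY

Answer: G Y G Y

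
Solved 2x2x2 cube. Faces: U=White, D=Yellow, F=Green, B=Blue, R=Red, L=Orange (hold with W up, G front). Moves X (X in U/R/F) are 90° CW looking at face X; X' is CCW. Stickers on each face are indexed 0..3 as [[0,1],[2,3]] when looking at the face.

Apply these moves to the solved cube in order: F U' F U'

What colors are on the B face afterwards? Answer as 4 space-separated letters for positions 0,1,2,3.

After move 1 (F): F=GGGG U=WWOO R=WRWR D=RRYY L=OYOY
After move 2 (U'): U=WOWO F=OYGG R=GGWR B=WRBB L=BBOY
After move 3 (F): F=GOGY U=WOYB R=WGOR D=WGYY L=BROR
After move 4 (U'): U=OBWY F=BRGY R=GOOR B=WGBB L=WROR
Query: B face = WGBB

Answer: W G B B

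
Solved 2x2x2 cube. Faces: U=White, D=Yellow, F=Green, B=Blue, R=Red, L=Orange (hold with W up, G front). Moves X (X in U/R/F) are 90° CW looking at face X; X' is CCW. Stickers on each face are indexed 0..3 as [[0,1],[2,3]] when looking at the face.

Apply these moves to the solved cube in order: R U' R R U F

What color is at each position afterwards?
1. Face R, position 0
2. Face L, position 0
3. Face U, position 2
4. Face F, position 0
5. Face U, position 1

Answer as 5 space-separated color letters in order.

Answer: B O O G G

Derivation:
After move 1 (R): R=RRRR U=WGWG F=GYGY D=YBYB B=WBWB
After move 2 (U'): U=GGWW F=OOGY R=GYRR B=RRWB L=WBOO
After move 3 (R): R=RGRY U=GOWY F=OBGB D=YWYR B=WRGB
After move 4 (R): R=RRYG U=GBWB F=OWGR D=YGYW B=YROB
After move 5 (U): U=WGBB F=RRGR R=YRYG B=WBOB L=OWOO
After move 6 (F): F=GRRR U=WGOW R=BRBG D=YYYW L=OYOG
Query 1: R[0] = B
Query 2: L[0] = O
Query 3: U[2] = O
Query 4: F[0] = G
Query 5: U[1] = G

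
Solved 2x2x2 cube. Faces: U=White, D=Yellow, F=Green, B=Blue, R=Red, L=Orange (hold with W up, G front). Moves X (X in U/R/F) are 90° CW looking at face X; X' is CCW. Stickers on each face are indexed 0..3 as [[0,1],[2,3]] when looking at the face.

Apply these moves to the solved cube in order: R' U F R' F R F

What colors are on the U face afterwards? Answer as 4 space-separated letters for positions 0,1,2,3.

Answer: W G R R

Derivation:
After move 1 (R'): R=RRRR U=WBWB F=GWGW D=YGYG B=YBYB
After move 2 (U): U=WWBB F=RRGW R=YBRR B=OOYB L=GWOO
After move 3 (F): F=GRWR U=WWOW R=BBBR D=RYYG L=GYOG
After move 4 (R'): R=BRBB U=WYOO F=GWWW D=RRYR B=GOYB
After move 5 (F): F=WGWW U=WYGY R=OROB D=BBYR L=GROR
After move 6 (R): R=OOBR U=WGGW F=WBWR D=BYYG B=YOYB
After move 7 (F): F=WWRB U=WGRR R=GOWR D=BOYG L=GBOY
Query: U face = WGRR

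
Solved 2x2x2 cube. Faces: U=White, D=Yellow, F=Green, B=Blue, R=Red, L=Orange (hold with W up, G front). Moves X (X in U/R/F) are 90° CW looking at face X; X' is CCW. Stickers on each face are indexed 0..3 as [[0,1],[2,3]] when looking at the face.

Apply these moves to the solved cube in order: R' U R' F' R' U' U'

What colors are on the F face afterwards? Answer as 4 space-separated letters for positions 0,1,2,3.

After move 1 (R'): R=RRRR U=WBWB F=GWGW D=YGYG B=YBYB
After move 2 (U): U=WWBB F=RRGW R=YBRR B=OOYB L=GWOO
After move 3 (R'): R=BRYR U=WYBO F=RWGB D=YRYW B=GOGB
After move 4 (F'): F=WBRG U=WYBY R=RRYR D=WOYW L=GOOB
After move 5 (R'): R=RRRY U=WGBG F=WYRY D=WBYG B=WOOB
After move 6 (U'): U=GGWB F=GORY R=WYRY B=RROB L=WOOB
After move 7 (U'): U=GBGW F=WORY R=GORY B=WYOB L=RROB
Query: F face = WORY

Answer: W O R Y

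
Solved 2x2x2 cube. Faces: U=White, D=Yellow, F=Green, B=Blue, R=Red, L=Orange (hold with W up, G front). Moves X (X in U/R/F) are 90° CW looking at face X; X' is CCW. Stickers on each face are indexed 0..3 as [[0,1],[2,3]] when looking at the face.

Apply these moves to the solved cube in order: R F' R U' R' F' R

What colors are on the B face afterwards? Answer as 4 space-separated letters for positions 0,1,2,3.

After move 1 (R): R=RRRR U=WGWG F=GYGY D=YBYB B=WBWB
After move 2 (F'): F=YYGG U=WGRR R=BRYR D=OOYB L=OGOW
After move 3 (R): R=YBRR U=WYRG F=YOGB D=OWYW B=RBGB
After move 4 (U'): U=YGWR F=OGGB R=YORR B=YBGB L=RBOW
After move 5 (R'): R=ORYR U=YGWY F=OGGR D=OGYB B=WBWB
After move 6 (F'): F=GROG U=YGOY R=GROR D=BWYB L=RYOW
After move 7 (R): R=OGRR U=YROG F=GWOB D=BWYW B=YBGB
Query: B face = YBGB

Answer: Y B G B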